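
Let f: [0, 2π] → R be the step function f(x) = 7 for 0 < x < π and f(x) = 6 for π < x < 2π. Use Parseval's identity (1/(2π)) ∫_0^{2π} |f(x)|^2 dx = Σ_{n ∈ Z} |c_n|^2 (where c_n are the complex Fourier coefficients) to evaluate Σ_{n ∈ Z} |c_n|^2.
Σ |c_n|^2 = 85/2

Parseval equates the L^2 energy of f (normalised by 1/(2π)) with the ℓ^2 sum of its Fourier coefficients: (1/(2π)) ∫_0^{2π} |f|^2 = Σ |c_n|^2.
Compute the left side: (1/(2π)) [∫_0^π 7^2 dx + ∫_π^{2π} 6^2 dx] = (1/(2π)) · (49π + 36π) = (49 + 36)/2 = 85/2.
So Σ_{n ∈ Z} |c_n|^2 = 85/2.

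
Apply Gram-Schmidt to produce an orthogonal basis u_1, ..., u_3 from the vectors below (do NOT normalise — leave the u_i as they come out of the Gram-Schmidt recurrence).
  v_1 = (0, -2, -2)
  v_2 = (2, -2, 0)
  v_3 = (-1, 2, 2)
Orthogonal basis:
  u_1 = (0, -2, -2)
  u_2 = (2, -1, 1)
  u_3 = (-1/3, -1/3, 1/3)

Apply the Gram-Schmidt recurrence
  u_1 = v_1
  u_i = v_i − Σ_{j<i} ((v_i · u_j) / (u_j · u_j)) · u_j.

Step by step this gives:
  u_1 = (0, -2, -2)
  u_2 = (2, -1, 1)
  u_3 = (-1/3, -1/3, 1/3)

Orthogonality check:
  u_2 · u_1 = 0 (should be 0)
  u_3 · u_1 = 0 (should be 0)
  u_3 · u_2 = 0 (should be 0)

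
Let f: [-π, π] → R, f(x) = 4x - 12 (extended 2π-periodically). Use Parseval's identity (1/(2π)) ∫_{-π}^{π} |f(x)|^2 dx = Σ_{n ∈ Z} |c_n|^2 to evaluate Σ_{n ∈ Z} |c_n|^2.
Σ |c_n|^2 = 16π^2/3 + 144

Expand and integrate term by term over [-π, π]:
  ∫ (4x)^2 dx = 16·(2π^3/3); ∫ 2·4·(-12)·x dx = 0 (odd integrand); ∫ (-12)^2 dx = 144·2π.
So (1/(2π)) ∫_{-π}^{π} (4x - 12)^2 dx = 16π^2/3 + 144 = 16π^2/3 + 144.
Parseval ⇒ Σ |c_n|^2 = 16π^2/3 + 144.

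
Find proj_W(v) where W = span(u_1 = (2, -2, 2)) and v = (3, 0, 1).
proj_W(v) = (4/3, -4/3, 4/3)

Set up U = [u_1 | ... | u_1] ∈ R^(3×1). The projector onto W = col(U) is P = U (U^T U)^(-1) U^T.
Compute U^T U =
  [12],
and U^T v = (8).
Solve U^T U · c = U^T v for the coefficients: c = (2/3). The projection is proj_W(v) = U c.
Check: (v - proj_W(v)) · u_1 = 0  (should be 0).
Result: proj_W(v) = (4/3, -4/3, 4/3).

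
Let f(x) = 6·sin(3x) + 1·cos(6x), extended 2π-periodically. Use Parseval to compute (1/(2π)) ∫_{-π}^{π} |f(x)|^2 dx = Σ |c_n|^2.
Σ |c_n|^2 = 37/2

Expand |f|^2 and use orthogonality of {sin(nx), cos(mx)} on [-π, π]:
  ∫_{-π}^{π} sin(nx)^2 dx = π, ∫ cos(mx)^2 dx = π, and cross terms integrate to 0.
So ∫_{-π}^{π} f(x)^2 dx = 6^2 · π + 1^2 · π = (36 + 1)π.
Divide by 2π: (36 + 1)/2 = 37/2.
By Parseval, this equals Σ |c_n|^2.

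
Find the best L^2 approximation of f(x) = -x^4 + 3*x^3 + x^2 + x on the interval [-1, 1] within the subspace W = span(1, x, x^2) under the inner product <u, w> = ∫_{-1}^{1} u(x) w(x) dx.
g(x) = x^2/7 + 14*x/5 + 3/35

The best approximation g ∈ W is the orthogonal projection of f onto W. Writing g = a_0 + a_1 x + a_2 x^2, the coefficients solve the normal equations G · a = b where
  G_{ij} = <φ_i, φ_j> and b_i = <f, φ_i>, with φ_0 = 1, φ_1 = x, φ_2 = x^2.
G =
  [2, 0, 2/3]
  [0, 2/3, 0]
  [2/3, 0, 2/5],
b = (4/15, 28/15, 4/35).
Solving gives a_0 = 3/35, a_1 = 14/5, a_2 = 1/7, so
  g(x) = x^2/7 + 14*x/5 + 3/35.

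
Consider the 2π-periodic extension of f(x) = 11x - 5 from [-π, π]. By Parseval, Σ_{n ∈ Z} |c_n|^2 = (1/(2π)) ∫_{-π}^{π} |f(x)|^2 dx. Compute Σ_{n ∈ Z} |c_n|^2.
Σ |c_n|^2 = 121π^2/3 + 25

Expand and integrate term by term over [-π, π]:
  ∫ (11x)^2 dx = 121·(2π^3/3); ∫ 2·11·(-5)·x dx = 0 (odd integrand); ∫ (-5)^2 dx = 25·2π.
So (1/(2π)) ∫_{-π}^{π} (11x - 5)^2 dx = 121π^2/3 + 25 = 121π^2/3 + 25.
Parseval ⇒ Σ |c_n|^2 = 121π^2/3 + 25.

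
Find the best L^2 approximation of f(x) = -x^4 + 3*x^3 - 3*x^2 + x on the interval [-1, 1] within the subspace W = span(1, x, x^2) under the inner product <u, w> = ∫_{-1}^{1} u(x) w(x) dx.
g(x) = -27*x^2/7 + 14*x/5 + 3/35

The best approximation g ∈ W is the orthogonal projection of f onto W. Writing g = a_0 + a_1 x + a_2 x^2, the coefficients solve the normal equations G · a = b where
  G_{ij} = <φ_i, φ_j> and b_i = <f, φ_i>, with φ_0 = 1, φ_1 = x, φ_2 = x^2.
G =
  [2, 0, 2/3]
  [0, 2/3, 0]
  [2/3, 0, 2/5],
b = (-12/5, 28/15, -52/35).
Solving gives a_0 = 3/35, a_1 = 14/5, a_2 = -27/7, so
  g(x) = -27*x^2/7 + 14*x/5 + 3/35.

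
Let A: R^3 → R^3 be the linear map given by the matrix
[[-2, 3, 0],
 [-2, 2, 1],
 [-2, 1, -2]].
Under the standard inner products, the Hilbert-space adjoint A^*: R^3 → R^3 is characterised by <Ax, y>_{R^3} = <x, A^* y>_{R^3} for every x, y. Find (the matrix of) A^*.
A^* = A^T =
[[-2, -2, -2],
 [3, 2, 1],
 [0, 1, -2]]

For real matrices with standard dot products, the defining identity <Ax, y> = <x, A^* y> gives (Ax)^T y = x^T (A^*) y, i.e. x^T A^T y = x^T (A^*) y. Since this holds for all x, y, we must have A^* = A^T. Therefore
A^* =
[[-2, -2, -2],
 [3, 2, 1],
 [0, 1, -2]].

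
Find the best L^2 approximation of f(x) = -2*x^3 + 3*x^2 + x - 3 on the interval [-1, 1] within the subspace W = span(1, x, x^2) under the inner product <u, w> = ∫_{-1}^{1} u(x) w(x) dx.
g(x) = 3*x^2 - x/5 - 3

The best approximation g ∈ W is the orthogonal projection of f onto W. Writing g = a_0 + a_1 x + a_2 x^2, the coefficients solve the normal equations G · a = b where
  G_{ij} = <φ_i, φ_j> and b_i = <f, φ_i>, with φ_0 = 1, φ_1 = x, φ_2 = x^2.
G =
  [2, 0, 2/3]
  [0, 2/3, 0]
  [2/3, 0, 2/5],
b = (-4, -2/15, -4/5).
Solving gives a_0 = -3, a_1 = -1/5, a_2 = 3, so
  g(x) = 3*x^2 - x/5 - 3.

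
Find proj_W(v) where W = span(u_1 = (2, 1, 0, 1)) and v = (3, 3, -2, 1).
proj_W(v) = (10/3, 5/3, 0, 5/3)

Set up U = [u_1 | ... | u_1] ∈ R^(4×1). The projector onto W = col(U) is P = U (U^T U)^(-1) U^T.
Compute U^T U =
  [6],
and U^T v = (10).
Solve U^T U · c = U^T v for the coefficients: c = (5/3). The projection is proj_W(v) = U c.
Check: (v - proj_W(v)) · u_1 = 0  (should be 0).
Result: proj_W(v) = (10/3, 5/3, 0, 5/3).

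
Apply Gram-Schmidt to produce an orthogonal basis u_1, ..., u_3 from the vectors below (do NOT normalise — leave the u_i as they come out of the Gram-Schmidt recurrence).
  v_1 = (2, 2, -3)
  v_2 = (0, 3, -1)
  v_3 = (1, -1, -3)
Orthogonal basis:
  u_1 = (2, 2, -3)
  u_2 = (-18/17, 33/17, 10/17)
  u_3 = (-91/89, -26/89, -78/89)

Apply the Gram-Schmidt recurrence
  u_1 = v_1
  u_i = v_i − Σ_{j<i} ((v_i · u_j) / (u_j · u_j)) · u_j.

Step by step this gives:
  u_1 = (2, 2, -3)
  u_2 = (-18/17, 33/17, 10/17)
  u_3 = (-91/89, -26/89, -78/89)

Orthogonality check:
  u_2 · u_1 = 0 (should be 0)
  u_3 · u_1 = 0 (should be 0)
  u_3 · u_2 = 0 (should be 0)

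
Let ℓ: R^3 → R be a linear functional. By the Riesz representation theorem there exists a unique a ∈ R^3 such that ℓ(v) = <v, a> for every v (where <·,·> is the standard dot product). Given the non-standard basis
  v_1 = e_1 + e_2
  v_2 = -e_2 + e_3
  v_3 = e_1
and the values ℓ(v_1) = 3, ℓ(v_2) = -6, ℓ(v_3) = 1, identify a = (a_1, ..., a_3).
a = (1, 2, -4)

Write a = (a_1, ..., a_3) in the standard basis. For each basis vector v_i, ℓ(v_i) = <v_i, a> is a linear equation in the a_j's. Collect the n equations into a matrix system V a = ℓ, where row i of V is v_i (expressed in the standard basis). Since V is invertible (lower-triangular with 1s on the diagonal, up to permutation), solve by back-substitution:
  V =
[[1, 1, 0],
 [0, -1, 1],
 [1, 0, 0]]
  V a = (3, -6, 1)
Solving gives a = (1, 2, -4).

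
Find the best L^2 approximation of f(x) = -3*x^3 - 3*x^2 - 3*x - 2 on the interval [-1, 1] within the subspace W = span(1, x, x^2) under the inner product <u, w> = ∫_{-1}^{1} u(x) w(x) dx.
g(x) = -3*x^2 - 24*x/5 - 2

The best approximation g ∈ W is the orthogonal projection of f onto W. Writing g = a_0 + a_1 x + a_2 x^2, the coefficients solve the normal equations G · a = b where
  G_{ij} = <φ_i, φ_j> and b_i = <f, φ_i>, with φ_0 = 1, φ_1 = x, φ_2 = x^2.
G =
  [2, 0, 2/3]
  [0, 2/3, 0]
  [2/3, 0, 2/5],
b = (-6, -16/5, -38/15).
Solving gives a_0 = -2, a_1 = -24/5, a_2 = -3, so
  g(x) = -3*x^2 - 24*x/5 - 2.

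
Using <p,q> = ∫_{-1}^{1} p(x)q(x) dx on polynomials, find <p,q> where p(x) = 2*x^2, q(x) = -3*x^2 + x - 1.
<p,q> = -56/15

Expand the product: p(x)·q(x) = -6*x^4 + 2*x^3 - 2*x^2.
∫_{-1}^{1} of each monomial x^k gives [2/(k+1) if k even, 0 if k odd]. Integrating term-by-term (or equivalently evaluating the antiderivative F(x) = -6*x^5/5 + x^4/2 - 2*x^3/3 at the endpoints):
  F(1) − F(−1) = -41/30 − (71/30) = -56/15.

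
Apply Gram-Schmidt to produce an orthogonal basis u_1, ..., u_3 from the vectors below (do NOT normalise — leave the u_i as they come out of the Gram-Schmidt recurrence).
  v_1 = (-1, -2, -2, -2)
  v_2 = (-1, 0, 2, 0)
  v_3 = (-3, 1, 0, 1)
Orthogonal basis:
  u_1 = (-1, -2, -2, -2)
  u_2 = (-16/13, -6/13, 20/13, -6/13)
  u_3 = (-16/7, 8/7, -8/7, 8/7)

Apply the Gram-Schmidt recurrence
  u_1 = v_1
  u_i = v_i − Σ_{j<i} ((v_i · u_j) / (u_j · u_j)) · u_j.

Step by step this gives:
  u_1 = (-1, -2, -2, -2)
  u_2 = (-16/13, -6/13, 20/13, -6/13)
  u_3 = (-16/7, 8/7, -8/7, 8/7)

Orthogonality check:
  u_2 · u_1 = 0 (should be 0)
  u_3 · u_1 = 0 (should be 0)
  u_3 · u_2 = 0 (should be 0)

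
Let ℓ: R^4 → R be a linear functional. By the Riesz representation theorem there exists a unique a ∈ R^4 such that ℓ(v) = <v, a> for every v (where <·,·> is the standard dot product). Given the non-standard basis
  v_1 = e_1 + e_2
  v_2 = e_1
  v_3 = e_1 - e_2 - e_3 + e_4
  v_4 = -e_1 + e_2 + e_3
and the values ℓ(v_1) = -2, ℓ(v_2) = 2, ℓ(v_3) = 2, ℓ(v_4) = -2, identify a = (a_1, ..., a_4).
a = (2, -4, 4, 0)

Write a = (a_1, ..., a_4) in the standard basis. For each basis vector v_i, ℓ(v_i) = <v_i, a> is a linear equation in the a_j's. Collect the n equations into a matrix system V a = ℓ, where row i of V is v_i (expressed in the standard basis). Since V is invertible (lower-triangular with 1s on the diagonal, up to permutation), solve by back-substitution:
  V =
[[1, 1, 0, 0],
 [1, 0, 0, 0],
 [1, -1, -1, 1],
 [-1, 1, 1, 0]]
  V a = (-2, 2, 2, -2)
Solving gives a = (2, -4, 4, 0).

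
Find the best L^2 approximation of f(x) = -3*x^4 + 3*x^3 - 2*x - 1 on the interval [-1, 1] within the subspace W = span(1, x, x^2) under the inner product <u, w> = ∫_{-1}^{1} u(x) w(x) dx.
g(x) = -18*x^2/7 - x/5 - 26/35

The best approximation g ∈ W is the orthogonal projection of f onto W. Writing g = a_0 + a_1 x + a_2 x^2, the coefficients solve the normal equations G · a = b where
  G_{ij} = <φ_i, φ_j> and b_i = <f, φ_i>, with φ_0 = 1, φ_1 = x, φ_2 = x^2.
G =
  [2, 0, 2/3]
  [0, 2/3, 0]
  [2/3, 0, 2/5],
b = (-16/5, -2/15, -32/21).
Solving gives a_0 = -26/35, a_1 = -1/5, a_2 = -18/7, so
  g(x) = -18*x^2/7 - x/5 - 26/35.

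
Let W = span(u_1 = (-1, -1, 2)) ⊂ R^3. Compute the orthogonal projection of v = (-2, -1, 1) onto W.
proj_W(v) = (-5/6, -5/6, 5/3)

Set up U = [u_1 | ... | u_1] ∈ R^(3×1). The projector onto W = col(U) is P = U (U^T U)^(-1) U^T.
Compute U^T U =
  [6],
and U^T v = (5).
Solve U^T U · c = U^T v for the coefficients: c = (5/6). The projection is proj_W(v) = U c.
Check: (v - proj_W(v)) · u_1 = 0  (should be 0).
Result: proj_W(v) = (-5/6, -5/6, 5/3).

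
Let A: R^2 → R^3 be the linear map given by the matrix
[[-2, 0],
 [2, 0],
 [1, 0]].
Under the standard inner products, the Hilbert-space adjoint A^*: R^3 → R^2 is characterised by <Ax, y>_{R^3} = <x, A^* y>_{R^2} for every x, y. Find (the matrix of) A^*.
A^* = A^T =
[[-2, 2, 1],
 [0, 0, 0]]

For real matrices with standard dot products, the defining identity <Ax, y> = <x, A^* y> gives (Ax)^T y = x^T (A^*) y, i.e. x^T A^T y = x^T (A^*) y. Since this holds for all x, y, we must have A^* = A^T. Therefore
A^* =
[[-2, 2, 1],
 [0, 0, 0]].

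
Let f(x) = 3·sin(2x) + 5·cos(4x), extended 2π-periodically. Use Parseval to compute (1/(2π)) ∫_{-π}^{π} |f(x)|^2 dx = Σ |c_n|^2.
Σ |c_n|^2 = 17

Expand |f|^2 and use orthogonality of {sin(nx), cos(mx)} on [-π, π]:
  ∫_{-π}^{π} sin(nx)^2 dx = π, ∫ cos(mx)^2 dx = π, and cross terms integrate to 0.
So ∫_{-π}^{π} f(x)^2 dx = 3^2 · π + 5^2 · π = (9 + 25)π.
Divide by 2π: (9 + 25)/2 = 17.
By Parseval, this equals Σ |c_n|^2.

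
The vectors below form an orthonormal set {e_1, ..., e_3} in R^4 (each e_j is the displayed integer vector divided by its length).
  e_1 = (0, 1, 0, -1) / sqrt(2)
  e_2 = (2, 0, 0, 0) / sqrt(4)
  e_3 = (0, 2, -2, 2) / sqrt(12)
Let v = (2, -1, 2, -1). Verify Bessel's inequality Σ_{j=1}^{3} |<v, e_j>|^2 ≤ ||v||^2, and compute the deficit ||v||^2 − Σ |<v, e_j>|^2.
Σ |<v, e_j>|^2 = 28/3; ||v||^2 = 10; deficit = 2/3

Write each e_j = u_j / sqrt(<u_j, u_j>) where u_j is the displayed integer vector. Then <v, e_j> = <v, u_j> / sqrt(<u_j, u_j>), so |<v, e_j>|^2 = <v, u_j>^2 / <u_j, u_j>.
Coefficients: <v, e_1> = 0/sqrt(2), <v, e_2> = 4/sqrt(4), <v, e_3> = -8/sqrt(12).
Square and sum: Σ |<v, e_j>|^2 = 28/3.
Compute ||v||^2 = v·v = 10.
Deficit = 10 − 28/3 = 2/3 ≥ 0, confirming Bessel's inequality. (The deficit equals ||v − Σ <v,e_j> e_j||^2, the squared distance from v to span{e_j}.)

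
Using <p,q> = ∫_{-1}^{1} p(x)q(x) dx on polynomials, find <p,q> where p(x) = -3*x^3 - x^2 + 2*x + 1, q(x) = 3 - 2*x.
<p,q> = 56/15

Expand the product: p(x)·q(x) = 6*x^4 - 7*x^3 - 7*x^2 + 4*x + 3.
∫_{-1}^{1} of each monomial x^k gives [2/(k+1) if k even, 0 if k odd]. Integrating term-by-term (or equivalently evaluating the antiderivative F(x) = 6*x^5/5 - 7*x^4/4 - 7*x^3/3 + 2*x^2 + 3*x at the endpoints):
  F(1) − F(−1) = 127/60 − (-97/60) = 56/15.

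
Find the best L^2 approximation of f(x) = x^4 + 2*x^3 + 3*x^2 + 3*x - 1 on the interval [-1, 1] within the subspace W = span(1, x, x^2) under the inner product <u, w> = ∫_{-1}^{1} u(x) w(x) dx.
g(x) = 27*x^2/7 + 21*x/5 - 38/35

The best approximation g ∈ W is the orthogonal projection of f onto W. Writing g = a_0 + a_1 x + a_2 x^2, the coefficients solve the normal equations G · a = b where
  G_{ij} = <φ_i, φ_j> and b_i = <f, φ_i>, with φ_0 = 1, φ_1 = x, φ_2 = x^2.
G =
  [2, 0, 2/3]
  [0, 2/3, 0]
  [2/3, 0, 2/5],
b = (2/5, 14/5, 86/105).
Solving gives a_0 = -38/35, a_1 = 21/5, a_2 = 27/7, so
  g(x) = 27*x^2/7 + 21*x/5 - 38/35.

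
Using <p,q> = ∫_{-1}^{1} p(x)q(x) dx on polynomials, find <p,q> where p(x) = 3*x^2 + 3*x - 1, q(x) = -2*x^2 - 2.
<p,q> = -16/15

Expand the product: p(x)·q(x) = -6*x^4 - 6*x^3 - 4*x^2 - 6*x + 2.
∫_{-1}^{1} of each monomial x^k gives [2/(k+1) if k even, 0 if k odd]. Integrating term-by-term (or equivalently evaluating the antiderivative F(x) = -6*x^5/5 - 3*x^4/2 - 4*x^3/3 - 3*x^2 + 2*x at the endpoints):
  F(1) − F(−1) = -151/30 − (-119/30) = -16/15.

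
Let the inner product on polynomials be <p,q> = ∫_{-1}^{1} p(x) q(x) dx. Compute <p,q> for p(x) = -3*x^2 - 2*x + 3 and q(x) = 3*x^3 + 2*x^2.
<p,q> = -4/5

Expand the product: p(x)·q(x) = -9*x^5 - 12*x^4 + 5*x^3 + 6*x^2.
∫_{-1}^{1} of each monomial x^k gives [2/(k+1) if k even, 0 if k odd]. Integrating term-by-term (or equivalently evaluating the antiderivative F(x) = -3*x^6/2 - 12*x^5/5 + 5*x^4/4 + 2*x^3 at the endpoints):
  F(1) − F(−1) = -13/20 − (3/20) = -4/5.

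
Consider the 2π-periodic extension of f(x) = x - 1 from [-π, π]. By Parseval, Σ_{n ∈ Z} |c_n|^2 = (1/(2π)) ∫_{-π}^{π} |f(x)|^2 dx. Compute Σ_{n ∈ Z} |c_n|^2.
Σ |c_n|^2 = π^2/3 + 1

Expand and integrate term by term over [-π, π]:
  ∫ (x)^2 dx = 1·(2π^3/3); ∫ 2·1·(-1)·x dx = 0 (odd integrand); ∫ (-1)^2 dx = 1·2π.
So (1/(2π)) ∫_{-π}^{π} (x - 1)^2 dx = 1π^2/3 + 1 = π^2/3 + 1.
Parseval ⇒ Σ |c_n|^2 = π^2/3 + 1.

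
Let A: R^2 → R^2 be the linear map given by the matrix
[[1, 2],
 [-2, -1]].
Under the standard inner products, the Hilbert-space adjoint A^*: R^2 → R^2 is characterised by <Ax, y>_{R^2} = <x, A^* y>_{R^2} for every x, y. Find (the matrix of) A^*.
A^* = A^T =
[[1, -2],
 [2, -1]]

For real matrices with standard dot products, the defining identity <Ax, y> = <x, A^* y> gives (Ax)^T y = x^T (A^*) y, i.e. x^T A^T y = x^T (A^*) y. Since this holds for all x, y, we must have A^* = A^T. Therefore
A^* =
[[1, -2],
 [2, -1]].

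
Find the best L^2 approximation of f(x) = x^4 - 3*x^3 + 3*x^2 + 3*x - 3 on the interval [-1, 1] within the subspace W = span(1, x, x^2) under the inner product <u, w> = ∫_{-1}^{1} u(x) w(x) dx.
g(x) = 27*x^2/7 + 6*x/5 - 108/35

The best approximation g ∈ W is the orthogonal projection of f onto W. Writing g = a_0 + a_1 x + a_2 x^2, the coefficients solve the normal equations G · a = b where
  G_{ij} = <φ_i, φ_j> and b_i = <f, φ_i>, with φ_0 = 1, φ_1 = x, φ_2 = x^2.
G =
  [2, 0, 2/3]
  [0, 2/3, 0]
  [2/3, 0, 2/5],
b = (-18/5, 4/5, -18/35).
Solving gives a_0 = -108/35, a_1 = 6/5, a_2 = 27/7, so
  g(x) = 27*x^2/7 + 6*x/5 - 108/35.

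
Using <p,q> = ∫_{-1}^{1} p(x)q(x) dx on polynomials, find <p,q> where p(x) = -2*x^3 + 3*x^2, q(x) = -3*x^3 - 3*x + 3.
<p,q> = 354/35

Expand the product: p(x)·q(x) = 6*x^6 - 9*x^5 + 6*x^4 - 15*x^3 + 9*x^2.
∫_{-1}^{1} of each monomial x^k gives [2/(k+1) if k even, 0 if k odd]. Integrating term-by-term (or equivalently evaluating the antiderivative F(x) = 6*x^7/7 - 3*x^6/2 + 6*x^5/5 - 15*x^4/4 + 3*x^3 at the endpoints):
  F(1) − F(−1) = -27/140 − (-1443/140) = 354/35.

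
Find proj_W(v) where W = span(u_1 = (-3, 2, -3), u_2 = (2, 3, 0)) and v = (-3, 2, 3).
proj_W(v) = (-6/11, 4/11, -6/11)

Set up U = [u_1 | ... | u_2] ∈ R^(3×2). The projector onto W = col(U) is P = U (U^T U)^(-1) U^T.
Compute U^T U =
  [22, 0]
  [0, 13],
and U^T v = (4, 0).
Solve U^T U · c = U^T v for the coefficients: c = (2/11, 0). The projection is proj_W(v) = U c.
Check: (v - proj_W(v)) · u_1 = 0  (should be 0).
Check: (v - proj_W(v)) · u_2 = 0  (should be 0).
Result: proj_W(v) = (-6/11, 4/11, -6/11).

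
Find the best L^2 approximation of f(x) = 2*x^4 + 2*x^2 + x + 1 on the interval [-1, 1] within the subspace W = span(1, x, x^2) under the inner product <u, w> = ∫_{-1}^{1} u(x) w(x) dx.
g(x) = 26*x^2/7 + x + 29/35

The best approximation g ∈ W is the orthogonal projection of f onto W. Writing g = a_0 + a_1 x + a_2 x^2, the coefficients solve the normal equations G · a = b where
  G_{ij} = <φ_i, φ_j> and b_i = <f, φ_i>, with φ_0 = 1, φ_1 = x, φ_2 = x^2.
G =
  [2, 0, 2/3]
  [0, 2/3, 0]
  [2/3, 0, 2/5],
b = (62/15, 2/3, 214/105).
Solving gives a_0 = 29/35, a_1 = 1, a_2 = 26/7, so
  g(x) = 26*x^2/7 + x + 29/35.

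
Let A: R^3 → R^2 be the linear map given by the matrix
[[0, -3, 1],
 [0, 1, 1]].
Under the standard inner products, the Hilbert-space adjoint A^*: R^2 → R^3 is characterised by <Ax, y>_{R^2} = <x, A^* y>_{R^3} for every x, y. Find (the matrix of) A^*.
A^* = A^T =
[[0, 0],
 [-3, 1],
 [1, 1]]

For real matrices with standard dot products, the defining identity <Ax, y> = <x, A^* y> gives (Ax)^T y = x^T (A^*) y, i.e. x^T A^T y = x^T (A^*) y. Since this holds for all x, y, we must have A^* = A^T. Therefore
A^* =
[[0, 0],
 [-3, 1],
 [1, 1]].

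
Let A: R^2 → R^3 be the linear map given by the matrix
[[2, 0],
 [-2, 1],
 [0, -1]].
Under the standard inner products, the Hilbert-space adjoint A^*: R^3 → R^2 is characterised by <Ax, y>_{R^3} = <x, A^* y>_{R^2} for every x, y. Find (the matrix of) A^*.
A^* = A^T =
[[2, -2, 0],
 [0, 1, -1]]

For real matrices with standard dot products, the defining identity <Ax, y> = <x, A^* y> gives (Ax)^T y = x^T (A^*) y, i.e. x^T A^T y = x^T (A^*) y. Since this holds for all x, y, we must have A^* = A^T. Therefore
A^* =
[[2, -2, 0],
 [0, 1, -1]].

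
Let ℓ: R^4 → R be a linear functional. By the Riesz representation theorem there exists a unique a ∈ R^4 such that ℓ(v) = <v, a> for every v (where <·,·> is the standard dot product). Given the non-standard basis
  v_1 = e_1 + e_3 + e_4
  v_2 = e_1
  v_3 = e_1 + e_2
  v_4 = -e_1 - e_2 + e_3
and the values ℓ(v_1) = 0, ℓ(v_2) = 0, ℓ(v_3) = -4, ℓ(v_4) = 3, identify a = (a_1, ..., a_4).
a = (0, -4, -1, 1)

Write a = (a_1, ..., a_4) in the standard basis. For each basis vector v_i, ℓ(v_i) = <v_i, a> is a linear equation in the a_j's. Collect the n equations into a matrix system V a = ℓ, where row i of V is v_i (expressed in the standard basis). Since V is invertible (lower-triangular with 1s on the diagonal, up to permutation), solve by back-substitution:
  V =
[[1, 0, 1, 1],
 [1, 0, 0, 0],
 [1, 1, 0, 0],
 [-1, -1, 1, 0]]
  V a = (0, 0, -4, 3)
Solving gives a = (0, -4, -1, 1).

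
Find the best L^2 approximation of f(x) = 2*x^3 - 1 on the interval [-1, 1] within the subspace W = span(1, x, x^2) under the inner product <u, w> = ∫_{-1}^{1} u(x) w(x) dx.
g(x) = 6*x/5 - 1

The best approximation g ∈ W is the orthogonal projection of f onto W. Writing g = a_0 + a_1 x + a_2 x^2, the coefficients solve the normal equations G · a = b where
  G_{ij} = <φ_i, φ_j> and b_i = <f, φ_i>, with φ_0 = 1, φ_1 = x, φ_2 = x^2.
G =
  [2, 0, 2/3]
  [0, 2/3, 0]
  [2/3, 0, 2/5],
b = (-2, 4/5, -2/3).
Solving gives a_0 = -1, a_1 = 6/5, a_2 = 0, so
  g(x) = 6*x/5 - 1.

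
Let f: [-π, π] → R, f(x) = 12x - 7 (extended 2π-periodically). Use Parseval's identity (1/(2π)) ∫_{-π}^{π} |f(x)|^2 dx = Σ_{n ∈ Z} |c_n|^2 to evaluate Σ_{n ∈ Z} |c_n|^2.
Σ |c_n|^2 = 48π^2 + 49

Expand and integrate term by term over [-π, π]:
  ∫ (12x)^2 dx = 144·(2π^3/3); ∫ 2·12·(-7)·x dx = 0 (odd integrand); ∫ (-7)^2 dx = 49·2π.
So (1/(2π)) ∫_{-π}^{π} (12x - 7)^2 dx = 144π^2/3 + 49 = 48π^2 + 49.
Parseval ⇒ Σ |c_n|^2 = 48π^2 + 49.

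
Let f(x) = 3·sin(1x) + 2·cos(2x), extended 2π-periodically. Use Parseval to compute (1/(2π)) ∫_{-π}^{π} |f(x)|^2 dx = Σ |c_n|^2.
Σ |c_n|^2 = 13/2

Expand |f|^2 and use orthogonality of {sin(nx), cos(mx)} on [-π, π]:
  ∫_{-π}^{π} sin(nx)^2 dx = π, ∫ cos(mx)^2 dx = π, and cross terms integrate to 0.
So ∫_{-π}^{π} f(x)^2 dx = 3^2 · π + 2^2 · π = (9 + 4)π.
Divide by 2π: (9 + 4)/2 = 13/2.
By Parseval, this equals Σ |c_n|^2.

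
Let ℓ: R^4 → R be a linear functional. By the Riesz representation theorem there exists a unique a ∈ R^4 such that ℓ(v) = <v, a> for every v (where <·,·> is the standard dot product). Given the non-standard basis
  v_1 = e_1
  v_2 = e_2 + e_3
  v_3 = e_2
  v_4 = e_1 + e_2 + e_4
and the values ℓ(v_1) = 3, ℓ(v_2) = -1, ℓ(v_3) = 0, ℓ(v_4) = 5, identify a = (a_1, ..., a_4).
a = (3, 0, -1, 2)

Write a = (a_1, ..., a_4) in the standard basis. For each basis vector v_i, ℓ(v_i) = <v_i, a> is a linear equation in the a_j's. Collect the n equations into a matrix system V a = ℓ, where row i of V is v_i (expressed in the standard basis). Since V is invertible (lower-triangular with 1s on the diagonal, up to permutation), solve by back-substitution:
  V =
[[1, 0, 0, 0],
 [0, 1, 1, 0],
 [0, 1, 0, 0],
 [1, 1, 0, 1]]
  V a = (3, -1, 0, 5)
Solving gives a = (3, 0, -1, 2).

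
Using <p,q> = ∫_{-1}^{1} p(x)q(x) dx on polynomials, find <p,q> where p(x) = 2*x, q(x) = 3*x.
<p,q> = 4

Expand the product: p(x)·q(x) = 6*x^2.
∫_{-1}^{1} of each monomial x^k gives [2/(k+1) if k even, 0 if k odd]. Integrating term-by-term (or equivalently evaluating the antiderivative F(x) = 2*x^3 at the endpoints):
  F(1) − F(−1) = 2 − (-2) = 4.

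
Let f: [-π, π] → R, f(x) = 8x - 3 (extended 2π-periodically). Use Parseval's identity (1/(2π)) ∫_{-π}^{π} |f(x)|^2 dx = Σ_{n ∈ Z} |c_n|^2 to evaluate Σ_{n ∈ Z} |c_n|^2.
Σ |c_n|^2 = 64π^2/3 + 9

Expand and integrate term by term over [-π, π]:
  ∫ (8x)^2 dx = 64·(2π^3/3); ∫ 2·8·(-3)·x dx = 0 (odd integrand); ∫ (-3)^2 dx = 9·2π.
So (1/(2π)) ∫_{-π}^{π} (8x - 3)^2 dx = 64π^2/3 + 9 = 64π^2/3 + 9.
Parseval ⇒ Σ |c_n|^2 = 64π^2/3 + 9.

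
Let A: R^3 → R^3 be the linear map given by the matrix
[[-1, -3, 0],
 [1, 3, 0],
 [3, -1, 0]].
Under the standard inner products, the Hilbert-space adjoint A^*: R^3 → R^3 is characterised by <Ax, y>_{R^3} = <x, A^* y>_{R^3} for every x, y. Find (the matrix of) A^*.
A^* = A^T =
[[-1, 1, 3],
 [-3, 3, -1],
 [0, 0, 0]]

For real matrices with standard dot products, the defining identity <Ax, y> = <x, A^* y> gives (Ax)^T y = x^T (A^*) y, i.e. x^T A^T y = x^T (A^*) y. Since this holds for all x, y, we must have A^* = A^T. Therefore
A^* =
[[-1, 1, 3],
 [-3, 3, -1],
 [0, 0, 0]].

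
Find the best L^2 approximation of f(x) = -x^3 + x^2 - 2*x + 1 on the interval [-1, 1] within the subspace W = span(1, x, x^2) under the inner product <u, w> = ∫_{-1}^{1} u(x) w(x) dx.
g(x) = x^2 - 13*x/5 + 1

The best approximation g ∈ W is the orthogonal projection of f onto W. Writing g = a_0 + a_1 x + a_2 x^2, the coefficients solve the normal equations G · a = b where
  G_{ij} = <φ_i, φ_j> and b_i = <f, φ_i>, with φ_0 = 1, φ_1 = x, φ_2 = x^2.
G =
  [2, 0, 2/3]
  [0, 2/3, 0]
  [2/3, 0, 2/5],
b = (8/3, -26/15, 16/15).
Solving gives a_0 = 1, a_1 = -13/5, a_2 = 1, so
  g(x) = x^2 - 13*x/5 + 1.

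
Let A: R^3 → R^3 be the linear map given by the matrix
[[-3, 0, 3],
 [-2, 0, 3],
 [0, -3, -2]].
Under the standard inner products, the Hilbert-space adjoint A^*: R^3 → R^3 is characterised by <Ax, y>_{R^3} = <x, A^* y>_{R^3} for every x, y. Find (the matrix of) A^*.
A^* = A^T =
[[-3, -2, 0],
 [0, 0, -3],
 [3, 3, -2]]

For real matrices with standard dot products, the defining identity <Ax, y> = <x, A^* y> gives (Ax)^T y = x^T (A^*) y, i.e. x^T A^T y = x^T (A^*) y. Since this holds for all x, y, we must have A^* = A^T. Therefore
A^* =
[[-3, -2, 0],
 [0, 0, -3],
 [3, 3, -2]].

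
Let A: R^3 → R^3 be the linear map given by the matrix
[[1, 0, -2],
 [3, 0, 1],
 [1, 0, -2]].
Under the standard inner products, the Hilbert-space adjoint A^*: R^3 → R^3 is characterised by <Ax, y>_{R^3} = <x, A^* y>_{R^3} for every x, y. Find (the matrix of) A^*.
A^* = A^T =
[[1, 3, 1],
 [0, 0, 0],
 [-2, 1, -2]]

For real matrices with standard dot products, the defining identity <Ax, y> = <x, A^* y> gives (Ax)^T y = x^T (A^*) y, i.e. x^T A^T y = x^T (A^*) y. Since this holds for all x, y, we must have A^* = A^T. Therefore
A^* =
[[1, 3, 1],
 [0, 0, 0],
 [-2, 1, -2]].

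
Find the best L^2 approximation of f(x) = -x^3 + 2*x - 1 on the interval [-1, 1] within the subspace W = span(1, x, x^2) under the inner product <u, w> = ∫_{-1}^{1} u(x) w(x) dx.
g(x) = 7*x/5 - 1

The best approximation g ∈ W is the orthogonal projection of f onto W. Writing g = a_0 + a_1 x + a_2 x^2, the coefficients solve the normal equations G · a = b where
  G_{ij} = <φ_i, φ_j> and b_i = <f, φ_i>, with φ_0 = 1, φ_1 = x, φ_2 = x^2.
G =
  [2, 0, 2/3]
  [0, 2/3, 0]
  [2/3, 0, 2/5],
b = (-2, 14/15, -2/3).
Solving gives a_0 = -1, a_1 = 7/5, a_2 = 0, so
  g(x) = 7*x/5 - 1.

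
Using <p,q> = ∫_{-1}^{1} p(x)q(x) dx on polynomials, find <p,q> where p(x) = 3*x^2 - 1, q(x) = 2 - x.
<p,q> = 0

Expand the product: p(x)·q(x) = -3*x^3 + 6*x^2 + x - 2.
∫_{-1}^{1} of each monomial x^k gives [2/(k+1) if k even, 0 if k odd]. Integrating term-by-term (or equivalently evaluating the antiderivative F(x) = -3*x^4/4 + 2*x^3 + x^2/2 - 2*x at the endpoints):
  F(1) − F(−1) = -1/4 − (-1/4) = 0.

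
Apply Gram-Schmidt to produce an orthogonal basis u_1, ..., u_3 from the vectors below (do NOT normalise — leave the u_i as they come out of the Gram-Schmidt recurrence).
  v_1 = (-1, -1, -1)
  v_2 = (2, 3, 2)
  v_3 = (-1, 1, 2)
Orthogonal basis:
  u_1 = (-1, -1, -1)
  u_2 = (-1/3, 2/3, -1/3)
  u_3 = (-3/2, 0, 3/2)

Apply the Gram-Schmidt recurrence
  u_1 = v_1
  u_i = v_i − Σ_{j<i} ((v_i · u_j) / (u_j · u_j)) · u_j.

Step by step this gives:
  u_1 = (-1, -1, -1)
  u_2 = (-1/3, 2/3, -1/3)
  u_3 = (-3/2, 0, 3/2)

Orthogonality check:
  u_2 · u_1 = 0 (should be 0)
  u_3 · u_1 = 0 (should be 0)
  u_3 · u_2 = 0 (should be 0)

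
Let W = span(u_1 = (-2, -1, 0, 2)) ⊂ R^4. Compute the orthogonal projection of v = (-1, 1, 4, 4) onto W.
proj_W(v) = (-2, -1, 0, 2)

Set up U = [u_1 | ... | u_1] ∈ R^(4×1). The projector onto W = col(U) is P = U (U^T U)^(-1) U^T.
Compute U^T U =
  [9],
and U^T v = (9).
Solve U^T U · c = U^T v for the coefficients: c = (1). The projection is proj_W(v) = U c.
Check: (v - proj_W(v)) · u_1 = 0  (should be 0).
Result: proj_W(v) = (-2, -1, 0, 2).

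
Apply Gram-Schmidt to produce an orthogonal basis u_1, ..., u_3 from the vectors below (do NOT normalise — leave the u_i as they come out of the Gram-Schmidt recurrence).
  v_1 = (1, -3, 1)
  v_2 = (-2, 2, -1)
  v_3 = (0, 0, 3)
Orthogonal basis:
  u_1 = (1, -3, 1)
  u_2 = (-13/11, -5/11, -2/11)
  u_3 = (-2/3, 2/3, 8/3)

Apply the Gram-Schmidt recurrence
  u_1 = v_1
  u_i = v_i − Σ_{j<i} ((v_i · u_j) / (u_j · u_j)) · u_j.

Step by step this gives:
  u_1 = (1, -3, 1)
  u_2 = (-13/11, -5/11, -2/11)
  u_3 = (-2/3, 2/3, 8/3)

Orthogonality check:
  u_2 · u_1 = 0 (should be 0)
  u_3 · u_1 = 0 (should be 0)
  u_3 · u_2 = 0 (should be 0)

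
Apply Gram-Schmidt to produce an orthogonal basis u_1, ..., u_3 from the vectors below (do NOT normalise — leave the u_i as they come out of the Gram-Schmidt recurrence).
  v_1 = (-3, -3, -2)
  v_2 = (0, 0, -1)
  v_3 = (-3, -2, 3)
Orthogonal basis:
  u_1 = (-3, -3, -2)
  u_2 = (3/11, 3/11, -9/11)
  u_3 = (-1/2, 1/2, 0)

Apply the Gram-Schmidt recurrence
  u_1 = v_1
  u_i = v_i − Σ_{j<i} ((v_i · u_j) / (u_j · u_j)) · u_j.

Step by step this gives:
  u_1 = (-3, -3, -2)
  u_2 = (3/11, 3/11, -9/11)
  u_3 = (-1/2, 1/2, 0)

Orthogonality check:
  u_2 · u_1 = 0 (should be 0)
  u_3 · u_1 = 0 (should be 0)
  u_3 · u_2 = 0 (should be 0)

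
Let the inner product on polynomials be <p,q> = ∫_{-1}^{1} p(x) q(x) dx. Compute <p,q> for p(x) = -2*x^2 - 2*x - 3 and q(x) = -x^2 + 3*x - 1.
<p,q> = 92/15

Expand the product: p(x)·q(x) = 2*x^4 - 4*x^3 - x^2 - 7*x + 3.
∫_{-1}^{1} of each monomial x^k gives [2/(k+1) if k even, 0 if k odd]. Integrating term-by-term (or equivalently evaluating the antiderivative F(x) = 2*x^5/5 - x^4 - x^3/3 - 7*x^2/2 + 3*x at the endpoints):
  F(1) − F(−1) = -43/30 − (-227/30) = 92/15.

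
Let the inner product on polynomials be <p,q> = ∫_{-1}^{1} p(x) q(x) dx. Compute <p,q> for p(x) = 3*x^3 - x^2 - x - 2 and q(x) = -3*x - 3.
<p,q> = 62/5

Expand the product: p(x)·q(x) = -9*x^4 - 6*x^3 + 6*x^2 + 9*x + 6.
∫_{-1}^{1} of each monomial x^k gives [2/(k+1) if k even, 0 if k odd]. Integrating term-by-term (or equivalently evaluating the antiderivative F(x) = -9*x^5/5 - 3*x^4/2 + 2*x^3 + 9*x^2/2 + 6*x at the endpoints):
  F(1) − F(−1) = 46/5 − (-16/5) = 62/5.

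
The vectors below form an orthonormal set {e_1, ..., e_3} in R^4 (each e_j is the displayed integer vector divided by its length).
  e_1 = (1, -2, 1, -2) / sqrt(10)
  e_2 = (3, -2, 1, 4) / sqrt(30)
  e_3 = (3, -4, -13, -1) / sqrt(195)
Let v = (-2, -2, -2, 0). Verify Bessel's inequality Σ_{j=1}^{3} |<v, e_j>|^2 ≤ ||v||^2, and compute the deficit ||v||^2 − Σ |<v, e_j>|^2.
Σ |<v, e_j>|^2 = 296/65; ||v||^2 = 12; deficit = 484/65

Write each e_j = u_j / sqrt(<u_j, u_j>) where u_j is the displayed integer vector. Then <v, e_j> = <v, u_j> / sqrt(<u_j, u_j>), so |<v, e_j>|^2 = <v, u_j>^2 / <u_j, u_j>.
Coefficients: <v, e_1> = 0/sqrt(10), <v, e_2> = -4/sqrt(30), <v, e_3> = 28/sqrt(195).
Square and sum: Σ |<v, e_j>|^2 = 296/65.
Compute ||v||^2 = v·v = 12.
Deficit = 12 − 296/65 = 484/65 ≥ 0, confirming Bessel's inequality. (The deficit equals ||v − Σ <v,e_j> e_j||^2, the squared distance from v to span{e_j}.)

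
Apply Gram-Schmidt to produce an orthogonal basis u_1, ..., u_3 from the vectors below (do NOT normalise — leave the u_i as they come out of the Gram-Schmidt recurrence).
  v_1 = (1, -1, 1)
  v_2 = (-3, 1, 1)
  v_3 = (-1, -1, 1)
Orthogonal basis:
  u_1 = (1, -1, 1)
  u_2 = (-2, 0, 2)
  u_3 = (-1/3, -2/3, -1/3)

Apply the Gram-Schmidt recurrence
  u_1 = v_1
  u_i = v_i − Σ_{j<i} ((v_i · u_j) / (u_j · u_j)) · u_j.

Step by step this gives:
  u_1 = (1, -1, 1)
  u_2 = (-2, 0, 2)
  u_3 = (-1/3, -2/3, -1/3)

Orthogonality check:
  u_2 · u_1 = 0 (should be 0)
  u_3 · u_1 = 0 (should be 0)
  u_3 · u_2 = 0 (should be 0)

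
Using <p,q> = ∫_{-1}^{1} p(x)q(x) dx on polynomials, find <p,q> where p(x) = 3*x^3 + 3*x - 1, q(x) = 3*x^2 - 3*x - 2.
<p,q> = -38/5

Expand the product: p(x)·q(x) = 9*x^5 - 9*x^4 + 3*x^3 - 12*x^2 - 3*x + 2.
∫_{-1}^{1} of each monomial x^k gives [2/(k+1) if k even, 0 if k odd]. Integrating term-by-term (or equivalently evaluating the antiderivative F(x) = 3*x^6/2 - 9*x^5/5 + 3*x^4/4 - 4*x^3 - 3*x^2/2 + 2*x at the endpoints):
  F(1) − F(−1) = -61/20 − (91/20) = -38/5.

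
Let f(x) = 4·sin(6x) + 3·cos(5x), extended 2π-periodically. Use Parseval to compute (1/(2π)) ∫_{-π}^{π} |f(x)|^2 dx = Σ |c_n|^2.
Σ |c_n|^2 = 25/2

Expand |f|^2 and use orthogonality of {sin(nx), cos(mx)} on [-π, π]:
  ∫_{-π}^{π} sin(nx)^2 dx = π, ∫ cos(mx)^2 dx = π, and cross terms integrate to 0.
So ∫_{-π}^{π} f(x)^2 dx = 4^2 · π + 3^2 · π = (16 + 9)π.
Divide by 2π: (16 + 9)/2 = 25/2.
By Parseval, this equals Σ |c_n|^2.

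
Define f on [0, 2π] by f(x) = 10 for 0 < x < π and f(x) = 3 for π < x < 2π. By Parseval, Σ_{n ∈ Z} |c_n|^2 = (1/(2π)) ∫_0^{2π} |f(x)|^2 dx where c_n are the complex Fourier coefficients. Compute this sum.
Σ |c_n|^2 = 109/2

Parseval equates the L^2 energy of f (normalised by 1/(2π)) with the ℓ^2 sum of its Fourier coefficients: (1/(2π)) ∫_0^{2π} |f|^2 = Σ |c_n|^2.
Compute the left side: (1/(2π)) [∫_0^π 10^2 dx + ∫_π^{2π} 3^2 dx] = (1/(2π)) · (100π + 9π) = (100 + 9)/2 = 109/2.
So Σ_{n ∈ Z} |c_n|^2 = 109/2.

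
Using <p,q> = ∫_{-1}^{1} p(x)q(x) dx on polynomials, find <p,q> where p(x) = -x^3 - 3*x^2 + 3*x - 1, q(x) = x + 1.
<p,q> = -12/5

Expand the product: p(x)·q(x) = -x^4 - 4*x^3 + 2*x - 1.
∫_{-1}^{1} of each monomial x^k gives [2/(k+1) if k even, 0 if k odd]. Integrating term-by-term (or equivalently evaluating the antiderivative F(x) = -x^5/5 - x^4 + x^2 - x at the endpoints):
  F(1) − F(−1) = -6/5 − (6/5) = -12/5.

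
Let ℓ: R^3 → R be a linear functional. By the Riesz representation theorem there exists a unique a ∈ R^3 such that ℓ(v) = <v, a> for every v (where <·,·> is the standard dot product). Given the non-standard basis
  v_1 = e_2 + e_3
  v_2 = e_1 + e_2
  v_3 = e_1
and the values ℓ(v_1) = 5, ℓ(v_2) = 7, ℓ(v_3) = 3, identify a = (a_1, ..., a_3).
a = (3, 4, 1)

Write a = (a_1, ..., a_3) in the standard basis. For each basis vector v_i, ℓ(v_i) = <v_i, a> is a linear equation in the a_j's. Collect the n equations into a matrix system V a = ℓ, where row i of V is v_i (expressed in the standard basis). Since V is invertible (lower-triangular with 1s on the diagonal, up to permutation), solve by back-substitution:
  V =
[[0, 1, 1],
 [1, 1, 0],
 [1, 0, 0]]
  V a = (5, 7, 3)
Solving gives a = (3, 4, 1).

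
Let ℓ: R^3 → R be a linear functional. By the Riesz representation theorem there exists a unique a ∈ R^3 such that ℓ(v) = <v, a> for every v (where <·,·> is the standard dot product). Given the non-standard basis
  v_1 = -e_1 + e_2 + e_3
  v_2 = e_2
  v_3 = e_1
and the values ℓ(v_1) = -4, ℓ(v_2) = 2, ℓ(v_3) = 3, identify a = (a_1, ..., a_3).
a = (3, 2, -3)

Write a = (a_1, ..., a_3) in the standard basis. For each basis vector v_i, ℓ(v_i) = <v_i, a> is a linear equation in the a_j's. Collect the n equations into a matrix system V a = ℓ, where row i of V is v_i (expressed in the standard basis). Since V is invertible (lower-triangular with 1s on the diagonal, up to permutation), solve by back-substitution:
  V =
[[-1, 1, 1],
 [0, 1, 0],
 [1, 0, 0]]
  V a = (-4, 2, 3)
Solving gives a = (3, 2, -3).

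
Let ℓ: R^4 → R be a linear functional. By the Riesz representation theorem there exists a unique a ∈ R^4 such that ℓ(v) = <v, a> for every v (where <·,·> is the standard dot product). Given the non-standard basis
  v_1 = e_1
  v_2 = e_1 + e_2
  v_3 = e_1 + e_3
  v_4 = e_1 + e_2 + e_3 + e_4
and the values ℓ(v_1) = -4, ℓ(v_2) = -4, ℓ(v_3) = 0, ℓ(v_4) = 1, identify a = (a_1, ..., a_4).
a = (-4, 0, 4, 1)

Write a = (a_1, ..., a_4) in the standard basis. For each basis vector v_i, ℓ(v_i) = <v_i, a> is a linear equation in the a_j's. Collect the n equations into a matrix system V a = ℓ, where row i of V is v_i (expressed in the standard basis). Since V is invertible (lower-triangular with 1s on the diagonal, up to permutation), solve by back-substitution:
  V =
[[1, 0, 0, 0],
 [1, 1, 0, 0],
 [1, 0, 1, 0],
 [1, 1, 1, 1]]
  V a = (-4, -4, 0, 1)
Solving gives a = (-4, 0, 4, 1).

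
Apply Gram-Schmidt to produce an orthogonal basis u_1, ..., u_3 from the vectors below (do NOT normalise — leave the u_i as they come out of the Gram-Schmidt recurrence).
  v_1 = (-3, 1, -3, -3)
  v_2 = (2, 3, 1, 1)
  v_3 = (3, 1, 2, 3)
Orthogonal basis:
  u_1 = (-3, 1, -3, -3)
  u_2 = (29/28, 93/28, 1/28, 1/28)
  u_3 = (-10/339, 1/113, -164/339, 175/339)

Apply the Gram-Schmidt recurrence
  u_1 = v_1
  u_i = v_i − Σ_{j<i} ((v_i · u_j) / (u_j · u_j)) · u_j.

Step by step this gives:
  u_1 = (-3, 1, -3, -3)
  u_2 = (29/28, 93/28, 1/28, 1/28)
  u_3 = (-10/339, 1/113, -164/339, 175/339)

Orthogonality check:
  u_2 · u_1 = 0 (should be 0)
  u_3 · u_1 = 0 (should be 0)
  u_3 · u_2 = 0 (should be 0)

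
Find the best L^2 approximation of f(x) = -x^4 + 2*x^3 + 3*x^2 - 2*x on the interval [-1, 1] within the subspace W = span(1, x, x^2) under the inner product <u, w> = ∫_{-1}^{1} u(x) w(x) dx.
g(x) = 15*x^2/7 - 4*x/5 + 3/35

The best approximation g ∈ W is the orthogonal projection of f onto W. Writing g = a_0 + a_1 x + a_2 x^2, the coefficients solve the normal equations G · a = b where
  G_{ij} = <φ_i, φ_j> and b_i = <f, φ_i>, with φ_0 = 1, φ_1 = x, φ_2 = x^2.
G =
  [2, 0, 2/3]
  [0, 2/3, 0]
  [2/3, 0, 2/5],
b = (8/5, -8/15, 32/35).
Solving gives a_0 = 3/35, a_1 = -4/5, a_2 = 15/7, so
  g(x) = 15*x^2/7 - 4*x/5 + 3/35.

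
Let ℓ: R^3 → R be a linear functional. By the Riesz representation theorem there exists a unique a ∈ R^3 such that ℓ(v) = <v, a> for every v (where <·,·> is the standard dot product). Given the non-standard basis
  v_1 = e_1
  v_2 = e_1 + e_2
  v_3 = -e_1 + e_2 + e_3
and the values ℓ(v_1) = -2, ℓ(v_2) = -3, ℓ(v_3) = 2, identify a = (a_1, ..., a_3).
a = (-2, -1, 1)

Write a = (a_1, ..., a_3) in the standard basis. For each basis vector v_i, ℓ(v_i) = <v_i, a> is a linear equation in the a_j's. Collect the n equations into a matrix system V a = ℓ, where row i of V is v_i (expressed in the standard basis). Since V is invertible (lower-triangular with 1s on the diagonal, up to permutation), solve by back-substitution:
  V =
[[1, 0, 0],
 [1, 1, 0],
 [-1, 1, 1]]
  V a = (-2, -3, 2)
Solving gives a = (-2, -1, 1).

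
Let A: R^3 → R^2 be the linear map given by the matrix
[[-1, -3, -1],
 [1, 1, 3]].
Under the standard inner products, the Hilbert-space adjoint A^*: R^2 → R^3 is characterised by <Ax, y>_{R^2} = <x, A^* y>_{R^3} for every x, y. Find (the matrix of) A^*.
A^* = A^T =
[[-1, 1],
 [-3, 1],
 [-1, 3]]

For real matrices with standard dot products, the defining identity <Ax, y> = <x, A^* y> gives (Ax)^T y = x^T (A^*) y, i.e. x^T A^T y = x^T (A^*) y. Since this holds for all x, y, we must have A^* = A^T. Therefore
A^* =
[[-1, 1],
 [-3, 1],
 [-1, 3]].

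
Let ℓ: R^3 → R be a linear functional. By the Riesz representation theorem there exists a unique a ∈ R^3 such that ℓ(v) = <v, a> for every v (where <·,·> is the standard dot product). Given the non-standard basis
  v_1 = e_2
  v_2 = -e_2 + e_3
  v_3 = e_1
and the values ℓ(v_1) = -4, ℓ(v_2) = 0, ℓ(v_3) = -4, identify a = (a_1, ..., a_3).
a = (-4, -4, -4)

Write a = (a_1, ..., a_3) in the standard basis. For each basis vector v_i, ℓ(v_i) = <v_i, a> is a linear equation in the a_j's. Collect the n equations into a matrix system V a = ℓ, where row i of V is v_i (expressed in the standard basis). Since V is invertible (lower-triangular with 1s on the diagonal, up to permutation), solve by back-substitution:
  V =
[[0, 1, 0],
 [0, -1, 1],
 [1, 0, 0]]
  V a = (-4, 0, -4)
Solving gives a = (-4, -4, -4).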